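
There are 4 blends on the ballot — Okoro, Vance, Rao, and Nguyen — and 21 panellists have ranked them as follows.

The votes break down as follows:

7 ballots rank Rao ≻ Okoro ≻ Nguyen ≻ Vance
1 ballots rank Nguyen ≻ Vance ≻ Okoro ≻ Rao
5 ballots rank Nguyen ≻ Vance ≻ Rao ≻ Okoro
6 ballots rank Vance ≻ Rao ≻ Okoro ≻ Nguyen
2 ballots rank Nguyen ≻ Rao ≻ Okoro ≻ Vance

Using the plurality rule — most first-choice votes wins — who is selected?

Nguyen

First-place vote totals:
  Okoro: 0
  Vance: 6
  Rao: 7
  Nguyen: 8
Nguyen has the most first-place votes.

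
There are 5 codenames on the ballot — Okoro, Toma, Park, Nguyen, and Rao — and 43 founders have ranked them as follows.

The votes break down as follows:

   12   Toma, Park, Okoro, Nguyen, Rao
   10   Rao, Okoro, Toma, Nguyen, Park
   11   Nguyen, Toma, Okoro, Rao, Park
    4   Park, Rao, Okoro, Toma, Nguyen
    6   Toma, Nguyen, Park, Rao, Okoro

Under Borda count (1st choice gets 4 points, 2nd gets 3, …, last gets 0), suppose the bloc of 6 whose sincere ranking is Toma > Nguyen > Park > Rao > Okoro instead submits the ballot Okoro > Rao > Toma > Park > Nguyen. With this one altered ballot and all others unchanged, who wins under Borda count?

Borda totals with the altered ballot: Okoro 108, Toma 117, Park 58, Nguyen 66, Rao 81.
The winner is unchanged: still Toma.

Toma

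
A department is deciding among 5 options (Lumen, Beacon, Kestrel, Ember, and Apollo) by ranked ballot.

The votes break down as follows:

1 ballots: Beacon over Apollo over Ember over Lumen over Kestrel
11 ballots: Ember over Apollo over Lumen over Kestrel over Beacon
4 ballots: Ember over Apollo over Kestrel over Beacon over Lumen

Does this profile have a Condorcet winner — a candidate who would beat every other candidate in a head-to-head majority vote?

Head-to-head results (16 voters total):
Lumen vs Beacon: Lumen wins 11–5.
Lumen vs Kestrel: Lumen wins 12–4.
Lumen vs Ember: Ember wins 16–0.
Lumen vs Apollo: Apollo wins 16–0.
Beacon vs Kestrel: Kestrel wins 15–1.
Beacon vs Ember: Ember wins 15–1.
Beacon vs Apollo: Apollo wins 15–1.
Kestrel vs Ember: Ember wins 16–0.
Kestrel vs Apollo: Apollo wins 16–0.
Ember vs Apollo: Ember wins 15–1.
Ember beats each rival — Lumen (16–0), Beacon (15–1), Kestrel (16–0), Apollo (15–1) — so Ember is the Condorcet winner.

Yes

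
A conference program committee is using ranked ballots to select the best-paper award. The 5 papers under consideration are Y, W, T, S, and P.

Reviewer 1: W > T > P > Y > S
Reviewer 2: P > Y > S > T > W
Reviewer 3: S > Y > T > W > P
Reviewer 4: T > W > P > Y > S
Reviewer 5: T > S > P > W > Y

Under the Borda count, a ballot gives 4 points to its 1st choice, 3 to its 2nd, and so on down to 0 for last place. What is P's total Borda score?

Borda scores:
  Y: 1 + 3 + 3 + 1 + 0 = 8
  W: 4 + 0 + 1 + 3 + 1 = 9
  T: 3 + 1 + 2 + 4 + 4 = 14
  S: 0 + 2 + 4 + 0 + 3 = 9
  P: 2 + 4 + 0 + 2 + 2 = 10

10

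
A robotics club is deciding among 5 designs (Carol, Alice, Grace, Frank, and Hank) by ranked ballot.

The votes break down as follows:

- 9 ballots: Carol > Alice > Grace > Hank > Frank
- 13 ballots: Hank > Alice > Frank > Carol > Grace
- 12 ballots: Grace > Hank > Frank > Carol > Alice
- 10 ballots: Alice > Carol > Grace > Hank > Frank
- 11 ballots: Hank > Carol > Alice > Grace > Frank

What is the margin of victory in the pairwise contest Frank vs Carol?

5

Ballots ranking Frank above Carol: 13+12 = 25.
Ballots ranking Carol above Frank: 9+10+11 = 30.
Carol wins 30–25, a margin of 5.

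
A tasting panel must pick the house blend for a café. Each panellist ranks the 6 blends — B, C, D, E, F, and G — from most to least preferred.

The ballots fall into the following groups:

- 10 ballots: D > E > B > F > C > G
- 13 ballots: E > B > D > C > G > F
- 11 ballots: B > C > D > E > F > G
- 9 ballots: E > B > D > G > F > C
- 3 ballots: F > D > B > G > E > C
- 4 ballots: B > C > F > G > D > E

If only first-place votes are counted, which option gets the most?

First-place vote totals:
  B: 15
  C: 0
  D: 10
  E: 22
  F: 3
  G: 0
E has the most first-place votes.

E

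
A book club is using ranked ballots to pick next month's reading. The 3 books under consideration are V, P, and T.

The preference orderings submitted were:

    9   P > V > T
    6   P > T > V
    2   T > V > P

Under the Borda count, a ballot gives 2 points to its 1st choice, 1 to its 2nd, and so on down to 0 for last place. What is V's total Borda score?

11

Borda scores:
  V: 9·1 + 6·0 + 2·1 = 11
  P: 9·2 + 6·2 + 2·0 = 30
  T: 9·0 + 6·1 + 2·2 = 10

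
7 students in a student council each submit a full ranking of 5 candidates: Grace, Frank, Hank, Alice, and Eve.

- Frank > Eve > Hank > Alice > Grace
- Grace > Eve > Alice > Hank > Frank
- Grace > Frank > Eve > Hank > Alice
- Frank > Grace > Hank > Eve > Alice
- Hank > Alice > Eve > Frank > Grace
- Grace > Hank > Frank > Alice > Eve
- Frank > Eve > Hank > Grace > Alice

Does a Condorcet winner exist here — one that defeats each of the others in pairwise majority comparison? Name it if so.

Head-to-head results (7 voters total):
Grace vs Frank: Frank wins 4–3.
Grace vs Hank: Grace wins 4–3.
Grace vs Alice: Grace wins 5–2.
Grace vs Eve: Grace wins 4–3.
Frank vs Hank: Frank wins 4–3.
Frank vs Alice: Frank wins 5–2.
Frank vs Eve: Frank wins 5–2.
Hank vs Alice: Hank wins 6–1.
Hank vs Eve: Eve wins 4–3.
Alice vs Eve: Eve wins 5–2.
Frank beats each rival — Grace (4–3), Hank (4–3), Alice (5–2), Eve (5–2) — so Frank is the Condorcet winner.

Frank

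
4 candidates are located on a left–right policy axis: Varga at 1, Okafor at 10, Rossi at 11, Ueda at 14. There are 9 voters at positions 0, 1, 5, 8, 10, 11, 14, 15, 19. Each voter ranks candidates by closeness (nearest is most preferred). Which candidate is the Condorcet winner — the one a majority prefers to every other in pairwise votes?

With single-peaked preferences on a line, the Condorcet winner is the candidate closest to the median voter.
The median voter (position 10) is closest to Okafor at 10.
Check: Okafor vs Ueda — voters closer to Okafor: 6 of 9.

Okafor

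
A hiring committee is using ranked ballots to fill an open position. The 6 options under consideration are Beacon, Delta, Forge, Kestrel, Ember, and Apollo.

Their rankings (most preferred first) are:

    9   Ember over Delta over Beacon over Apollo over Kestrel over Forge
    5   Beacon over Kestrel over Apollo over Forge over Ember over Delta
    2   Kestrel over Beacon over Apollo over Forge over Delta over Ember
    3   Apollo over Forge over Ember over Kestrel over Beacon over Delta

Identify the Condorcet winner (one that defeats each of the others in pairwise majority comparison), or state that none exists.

None — there is no Condorcet winner

Head-to-head results (19 voters total):
Beacon vs Delta: Beacon wins 10–9.
Beacon vs Forge: Beacon wins 16–3.
Beacon vs Kestrel: Beacon wins 14–5.
Beacon vs Ember: Ember wins 12–7.
Beacon vs Apollo: Beacon wins 16–3.
Delta vs Forge: Forge wins 10–9.
Delta vs Kestrel: Kestrel wins 10–9.
Delta vs Ember: Ember wins 17–2.
Delta vs Apollo: Apollo wins 10–9.
Forge vs Kestrel: Kestrel wins 16–3.
Forge vs Ember: Forge wins 10–9.
Forge vs Apollo: Apollo wins 19–0.
Kestrel vs Ember: Ember wins 12–7.
Kestrel vs Apollo: Apollo wins 12–7.
Ember vs Apollo: Apollo wins 10–9.
No candidate beats all others: Beacon beats Forge beats Ember beats Beacon, a majority cycle.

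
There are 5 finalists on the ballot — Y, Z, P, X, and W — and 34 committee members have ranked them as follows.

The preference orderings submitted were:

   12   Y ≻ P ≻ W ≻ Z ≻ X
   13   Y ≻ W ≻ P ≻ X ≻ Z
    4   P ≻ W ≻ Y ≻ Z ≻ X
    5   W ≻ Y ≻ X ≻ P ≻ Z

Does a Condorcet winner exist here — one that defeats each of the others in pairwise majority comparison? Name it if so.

Head-to-head results (34 voters total):
Y vs Z: Y wins 34–0.
Y vs P: Y wins 30–4.
Y vs X: Y wins 34–0.
Y vs W: Y wins 25–9.
Z vs P: P wins 34–0.
Z vs X: X wins 18–16.
Z vs W: W wins 34–0.
P vs X: P wins 29–5.
P vs W: W wins 18–16.
X vs W: W wins 34–0.
Y beats each rival — Z (34–0), P (30–4), X (34–0), W (25–9) — so Y is the Condorcet winner.

Y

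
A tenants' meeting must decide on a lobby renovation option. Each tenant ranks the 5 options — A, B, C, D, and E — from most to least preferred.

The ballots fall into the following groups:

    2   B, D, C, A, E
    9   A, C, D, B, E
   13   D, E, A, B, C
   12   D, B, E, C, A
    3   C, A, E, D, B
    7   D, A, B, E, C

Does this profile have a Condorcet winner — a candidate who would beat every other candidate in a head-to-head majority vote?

Head-to-head results (46 voters total):
A vs B: A wins 32–14.
A vs C: A wins 29–17.
A vs D: D wins 34–12.
A vs E: E wins 25–21.
B vs C: B wins 34–12.
B vs D: D wins 44–2.
B vs E: B wins 30–16.
C vs D: D wins 34–12.
C vs E: E wins 32–14.
D vs E: D wins 43–3.
D beats each rival — A (34–12), B (44–2), C (34–12), E (43–3) — so D is the Condorcet winner.

Yes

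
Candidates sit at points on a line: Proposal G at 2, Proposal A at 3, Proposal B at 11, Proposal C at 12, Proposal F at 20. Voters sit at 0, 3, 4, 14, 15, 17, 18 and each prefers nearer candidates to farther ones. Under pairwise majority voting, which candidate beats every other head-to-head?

With single-peaked preferences on a line, the Condorcet winner is the candidate closest to the median voter.
The median voter (position 14) is closest to Proposal C at 12.
Check: Proposal C vs Proposal F — voters closer to Proposal C: 5 of 7.

Proposal C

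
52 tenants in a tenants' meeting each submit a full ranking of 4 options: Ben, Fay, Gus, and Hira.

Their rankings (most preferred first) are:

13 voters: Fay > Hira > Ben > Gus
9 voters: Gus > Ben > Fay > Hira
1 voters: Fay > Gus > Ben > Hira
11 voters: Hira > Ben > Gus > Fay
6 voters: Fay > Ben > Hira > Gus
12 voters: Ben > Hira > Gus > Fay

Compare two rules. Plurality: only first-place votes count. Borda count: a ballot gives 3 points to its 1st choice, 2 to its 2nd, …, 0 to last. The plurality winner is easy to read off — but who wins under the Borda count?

Ben

Plurality first-place counts: Ben 12, Fay 20, Gus 9, Hira 11 → Fay.
Borda totals: Ben 102, Fay 69, Gus 52, Hira 89 → Ben.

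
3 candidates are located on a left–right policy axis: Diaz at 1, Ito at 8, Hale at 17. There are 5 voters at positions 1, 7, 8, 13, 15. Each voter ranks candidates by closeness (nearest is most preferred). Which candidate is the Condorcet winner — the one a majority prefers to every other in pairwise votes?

Ito

With single-peaked preferences on a line, the Condorcet winner is the candidate closest to the median voter.
The median voter (position 8) is closest to Ito at 8.
Check: Ito vs Hale — voters closer to Ito: 3 of 5.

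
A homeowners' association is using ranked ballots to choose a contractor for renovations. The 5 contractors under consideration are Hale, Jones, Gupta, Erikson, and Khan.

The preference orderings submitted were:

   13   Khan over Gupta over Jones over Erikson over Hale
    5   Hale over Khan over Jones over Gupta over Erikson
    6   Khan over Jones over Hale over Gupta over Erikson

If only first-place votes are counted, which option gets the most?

First-place vote totals:
  Hale: 5
  Jones: 0
  Gupta: 0
  Erikson: 0
  Khan: 19
Khan has the most first-place votes.

Khan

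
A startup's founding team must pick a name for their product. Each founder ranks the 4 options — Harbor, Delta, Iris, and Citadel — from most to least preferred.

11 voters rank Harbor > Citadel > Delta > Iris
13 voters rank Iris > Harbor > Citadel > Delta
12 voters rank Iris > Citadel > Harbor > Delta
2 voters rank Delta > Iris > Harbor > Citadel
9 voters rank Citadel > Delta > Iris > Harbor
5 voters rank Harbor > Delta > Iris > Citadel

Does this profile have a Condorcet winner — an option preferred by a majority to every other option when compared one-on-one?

No

Head-to-head results (52 voters total):
Harbor vs Delta: Harbor wins 41–11.
Harbor vs Iris: Iris wins 36–16.
Harbor vs Citadel: Harbor wins 31–21.
Delta vs Iris: Delta wins 27–25.
Delta vs Citadel: Citadel wins 45–7.
Iris vs Citadel: Iris wins 32–20.
No candidate beats all others: Harbor beats Delta beats Iris beats Harbor, a majority cycle.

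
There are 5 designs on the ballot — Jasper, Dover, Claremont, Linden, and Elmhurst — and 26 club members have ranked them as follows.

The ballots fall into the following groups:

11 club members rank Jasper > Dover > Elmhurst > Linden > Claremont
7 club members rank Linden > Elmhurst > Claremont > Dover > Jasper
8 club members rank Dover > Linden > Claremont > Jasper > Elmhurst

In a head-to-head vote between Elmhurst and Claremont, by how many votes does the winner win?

10

Ballots ranking Elmhurst above Claremont: 11+7 = 18.
Ballots ranking Claremont above Elmhurst: 8.
Elmhurst wins 18–8, a margin of 10.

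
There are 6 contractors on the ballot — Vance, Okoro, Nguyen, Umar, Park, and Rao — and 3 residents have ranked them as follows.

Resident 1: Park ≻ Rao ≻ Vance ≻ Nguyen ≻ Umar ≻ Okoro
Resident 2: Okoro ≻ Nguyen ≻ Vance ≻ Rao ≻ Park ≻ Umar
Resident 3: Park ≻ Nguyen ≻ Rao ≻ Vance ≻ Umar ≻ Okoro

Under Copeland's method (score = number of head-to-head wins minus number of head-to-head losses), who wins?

Pairwise results:
  Vance vs Okoro: Vance wins 2–1.
  Vance vs Nguyen: Nguyen wins 2–1.
  Vance vs Umar: Vance wins 3–0.
  Vance vs Park: Park wins 2–1.
  Vance vs Rao: Rao wins 2–1.
  Okoro vs Nguyen: Nguyen wins 2–1.
  Okoro vs Umar: Umar wins 2–1.
  Okoro vs Park: Park wins 2–1.
  Okoro vs Rao: Rao wins 2–1.
  Nguyen vs Umar: Nguyen wins 3–0.
  Nguyen vs Park: Park wins 2–1.
  Nguyen vs Rao: Nguyen wins 2–1.
  Umar vs Park: Park wins 3–0.
  Umar vs Rao: Rao wins 3–0.
  Park vs Rao: Park wins 2–1.
Copeland scores (wins − losses):
  Vance: 2 − 3 = -1
  Okoro: 0 − 5 = -5
  Nguyen: 4 − 1 = 3
  Umar: 1 − 4 = -3
  Park: 5 − 0 = 5
  Rao: 3 − 2 = 1
Park has the best Copeland score.

Park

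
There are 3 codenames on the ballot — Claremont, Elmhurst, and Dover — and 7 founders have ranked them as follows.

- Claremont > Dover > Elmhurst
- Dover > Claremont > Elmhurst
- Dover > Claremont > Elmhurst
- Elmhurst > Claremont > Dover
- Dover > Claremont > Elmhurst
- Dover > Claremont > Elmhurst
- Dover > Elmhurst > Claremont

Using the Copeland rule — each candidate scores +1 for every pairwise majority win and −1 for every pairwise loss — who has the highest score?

Dover

Pairwise results:
  Claremont vs Elmhurst: Claremont wins 5–2.
  Claremont vs Dover: Dover wins 5–2.
  Elmhurst vs Dover: Dover wins 6–1.
Copeland scores (wins − losses):
  Claremont: 1 − 1 = 0
  Elmhurst: 0 − 2 = -2
  Dover: 2 − 0 = 2
Dover has the best Copeland score.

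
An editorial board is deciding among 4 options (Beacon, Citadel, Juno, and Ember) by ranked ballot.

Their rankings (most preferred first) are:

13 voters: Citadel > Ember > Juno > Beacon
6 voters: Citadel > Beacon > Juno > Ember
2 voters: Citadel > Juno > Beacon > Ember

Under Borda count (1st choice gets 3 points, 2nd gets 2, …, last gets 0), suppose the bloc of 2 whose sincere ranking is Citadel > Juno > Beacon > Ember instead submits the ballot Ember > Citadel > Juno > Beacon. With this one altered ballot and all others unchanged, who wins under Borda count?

Citadel

Borda totals with the altered ballot: Beacon 12, Citadel 61, Juno 21, Ember 32.
The winner is unchanged: still Citadel.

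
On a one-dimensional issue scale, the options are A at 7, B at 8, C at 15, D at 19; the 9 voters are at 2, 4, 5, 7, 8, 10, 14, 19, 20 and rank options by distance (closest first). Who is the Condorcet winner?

B

With single-peaked preferences on a line, the Condorcet winner is the candidate closest to the median voter.
The median voter (position 8) is closest to B at 8.
Check: B vs A — voters closer to B: 5 of 9.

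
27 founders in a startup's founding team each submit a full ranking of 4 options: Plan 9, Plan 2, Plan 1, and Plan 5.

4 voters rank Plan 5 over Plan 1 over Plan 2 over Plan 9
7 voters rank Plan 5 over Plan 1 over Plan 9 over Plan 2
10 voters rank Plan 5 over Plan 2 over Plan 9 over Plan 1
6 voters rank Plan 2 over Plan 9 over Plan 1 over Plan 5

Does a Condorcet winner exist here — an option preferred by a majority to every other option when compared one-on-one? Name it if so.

Plan 5

Head-to-head results (27 voters total):
Plan 9 vs Plan 2: Plan 2 wins 20–7.
Plan 9 vs Plan 1: Plan 9 wins 16–11.
Plan 9 vs Plan 5: Plan 5 wins 21–6.
Plan 2 vs Plan 1: Plan 2 wins 16–11.
Plan 2 vs Plan 5: Plan 5 wins 21–6.
Plan 1 vs Plan 5: Plan 5 wins 21–6.
Plan 5 beats each rival — Plan 9 (21–6), Plan 2 (21–6), Plan 1 (21–6) — so Plan 5 is the Condorcet winner.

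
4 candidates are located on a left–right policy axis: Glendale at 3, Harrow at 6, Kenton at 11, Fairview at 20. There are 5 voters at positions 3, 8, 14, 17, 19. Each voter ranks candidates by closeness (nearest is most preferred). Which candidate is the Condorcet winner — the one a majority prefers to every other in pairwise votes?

Kenton

With single-peaked preferences on a line, the Condorcet winner is the candidate closest to the median voter.
The median voter (position 14) is closest to Kenton at 11.
Check: Kenton vs Fairview — voters closer to Kenton: 3 of 5.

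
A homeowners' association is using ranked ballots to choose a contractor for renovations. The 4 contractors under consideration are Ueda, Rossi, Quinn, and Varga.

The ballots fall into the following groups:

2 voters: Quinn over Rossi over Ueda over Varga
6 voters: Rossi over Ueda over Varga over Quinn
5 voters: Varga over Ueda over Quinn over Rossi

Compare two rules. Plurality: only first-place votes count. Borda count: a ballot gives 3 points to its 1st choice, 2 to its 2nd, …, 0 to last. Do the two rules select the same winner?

Plurality first-place counts: Ueda 0, Rossi 6, Quinn 2, Varga 5 → Rossi.
Borda totals: Ueda 24, Rossi 22, Quinn 11, Varga 21 → Ueda.
The two rules disagree: plurality picks Rossi, Borda picks Ueda.

No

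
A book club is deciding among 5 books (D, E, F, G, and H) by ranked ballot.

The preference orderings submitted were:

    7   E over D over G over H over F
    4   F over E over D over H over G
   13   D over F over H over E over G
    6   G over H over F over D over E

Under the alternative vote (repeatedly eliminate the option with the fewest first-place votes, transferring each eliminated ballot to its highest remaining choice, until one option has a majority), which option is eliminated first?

Round 1: D 13, E 7, G 6, F 4, H 0. H has the fewest and is eliminated.
Round 2: D 13, E 7, G 6, F 4. F has the fewest and is eliminated.
Round 3: D 13, E 11, G 6. G has the fewest and is eliminated.
Round 4: D 19, E 11. D has a majority.

H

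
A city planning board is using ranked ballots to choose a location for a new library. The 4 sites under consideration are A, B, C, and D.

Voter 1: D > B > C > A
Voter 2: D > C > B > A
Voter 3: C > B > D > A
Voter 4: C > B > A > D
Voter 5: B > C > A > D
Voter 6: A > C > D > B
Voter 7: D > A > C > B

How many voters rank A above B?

2

Ballots ranking A above B: 2.
Ballots ranking B above A: 5.
So 2 of 7 voters prefer A to B.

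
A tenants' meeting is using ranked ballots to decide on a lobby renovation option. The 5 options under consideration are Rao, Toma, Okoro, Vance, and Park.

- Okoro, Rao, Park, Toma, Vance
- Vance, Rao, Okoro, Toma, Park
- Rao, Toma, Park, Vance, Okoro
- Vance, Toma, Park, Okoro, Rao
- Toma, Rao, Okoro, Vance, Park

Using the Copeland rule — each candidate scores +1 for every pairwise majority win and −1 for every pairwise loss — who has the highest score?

Pairwise results:
  Rao vs Toma: Rao wins 3–2.
  Rao vs Okoro: Rao wins 3–2.
  Rao vs Vance: Rao wins 3–2.
  Rao vs Park: Rao wins 4–1.
  Toma vs Okoro: Toma wins 3–2.
  Toma vs Vance: Toma wins 3–2.
  Toma vs Park: Toma wins 4–1.
  Okoro vs Vance: Vance wins 3–2.
  Okoro vs Park: Okoro wins 3–2.
  Vance vs Park: Vance wins 3–2.
Copeland scores (wins − losses):
  Rao: 4 − 0 = 4
  Toma: 3 − 1 = 2
  Okoro: 1 − 3 = -2
  Vance: 2 − 2 = 0
  Park: 0 − 4 = -4
Rao has the best Copeland score.

Rao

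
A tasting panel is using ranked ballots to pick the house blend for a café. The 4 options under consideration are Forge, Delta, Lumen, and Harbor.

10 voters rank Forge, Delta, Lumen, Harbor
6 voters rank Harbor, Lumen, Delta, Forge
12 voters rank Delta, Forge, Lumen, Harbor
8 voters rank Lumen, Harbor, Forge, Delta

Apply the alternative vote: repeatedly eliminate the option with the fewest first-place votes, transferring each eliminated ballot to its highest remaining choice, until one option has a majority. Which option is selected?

Delta

Round 1: Delta 12, Forge 10, Lumen 8, Harbor 6. Harbor has the fewest and is eliminated.
Round 2: Lumen 14, Delta 12, Forge 10. Forge has the fewest and is eliminated.
Round 3: Delta 22, Lumen 14. Delta has a majority.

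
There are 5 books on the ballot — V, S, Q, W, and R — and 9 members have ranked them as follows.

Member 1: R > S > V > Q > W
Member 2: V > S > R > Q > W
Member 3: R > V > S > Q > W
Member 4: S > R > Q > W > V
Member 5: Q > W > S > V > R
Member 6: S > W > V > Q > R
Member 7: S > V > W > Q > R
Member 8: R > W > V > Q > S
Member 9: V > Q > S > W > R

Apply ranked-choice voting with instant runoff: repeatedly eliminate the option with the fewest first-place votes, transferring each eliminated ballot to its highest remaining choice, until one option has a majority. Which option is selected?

S

Round 1: S 3, R 3, V 2, Q 1, W 0. W has the fewest and is eliminated.
Round 2: S 3, R 3, V 2, Q 1. Q has the fewest and is eliminated.
Round 3: S 4, R 3, V 2. V has the fewest and is eliminated.
Round 4: S 6, R 3. S has a majority.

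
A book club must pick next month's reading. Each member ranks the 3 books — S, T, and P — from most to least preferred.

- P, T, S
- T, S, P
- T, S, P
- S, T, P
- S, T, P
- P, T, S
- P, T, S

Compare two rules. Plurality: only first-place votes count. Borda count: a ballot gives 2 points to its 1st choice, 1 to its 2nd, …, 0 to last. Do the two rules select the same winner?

No

Plurality first-place counts: S 2, T 2, P 3 → P.
Borda totals: S 6, T 9, P 6 → T.
The two rules disagree: plurality picks P, Borda picks T.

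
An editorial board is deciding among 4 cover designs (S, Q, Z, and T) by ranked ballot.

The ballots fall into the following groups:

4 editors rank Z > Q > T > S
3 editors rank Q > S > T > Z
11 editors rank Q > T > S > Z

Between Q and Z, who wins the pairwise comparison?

Ballots ranking Q above Z: 3+11 = 14.
Ballots ranking Z above Q: 4.
Q wins the head-to-head, 14–4.

Q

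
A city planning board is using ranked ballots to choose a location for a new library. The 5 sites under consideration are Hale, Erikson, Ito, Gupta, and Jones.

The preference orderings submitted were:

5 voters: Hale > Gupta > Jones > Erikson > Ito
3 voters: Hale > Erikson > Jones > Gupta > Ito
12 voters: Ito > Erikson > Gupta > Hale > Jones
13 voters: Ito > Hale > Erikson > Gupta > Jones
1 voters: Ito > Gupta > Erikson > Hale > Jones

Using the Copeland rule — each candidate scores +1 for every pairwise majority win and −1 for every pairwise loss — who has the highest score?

Ito

Pairwise results:
  Hale vs Erikson: Hale wins 21–13.
  Hale vs Ito: Ito wins 26–8.
  Hale vs Gupta: Hale wins 21–13.
  Hale vs Jones: Hale wins 34–0.
  Erikson vs Ito: Ito wins 26–8.
  Erikson vs Gupta: Erikson wins 28–6.
  Erikson vs Jones: Erikson wins 29–5.
  Ito vs Gupta: Ito wins 26–8.
  Ito vs Jones: Ito wins 26–8.
  Gupta vs Jones: Gupta wins 31–3.
Copeland scores (wins − losses):
  Hale: 3 − 1 = 2
  Erikson: 2 − 2 = 0
  Ito: 4 − 0 = 4
  Gupta: 1 − 3 = -2
  Jones: 0 − 4 = -4
Ito has the best Copeland score.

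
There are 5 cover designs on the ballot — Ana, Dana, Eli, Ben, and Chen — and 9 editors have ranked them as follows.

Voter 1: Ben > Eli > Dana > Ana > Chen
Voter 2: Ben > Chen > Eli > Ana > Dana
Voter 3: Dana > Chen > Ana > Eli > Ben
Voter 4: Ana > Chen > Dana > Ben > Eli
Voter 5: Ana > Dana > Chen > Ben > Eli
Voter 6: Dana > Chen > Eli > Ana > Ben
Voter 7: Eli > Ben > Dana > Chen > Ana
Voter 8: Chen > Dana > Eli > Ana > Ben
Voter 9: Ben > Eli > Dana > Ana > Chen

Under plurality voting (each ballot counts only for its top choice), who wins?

Ben

First-place vote totals:
  Ana: 2
  Dana: 2
  Eli: 1
  Ben: 3
  Chen: 1
Ben has the most first-place votes.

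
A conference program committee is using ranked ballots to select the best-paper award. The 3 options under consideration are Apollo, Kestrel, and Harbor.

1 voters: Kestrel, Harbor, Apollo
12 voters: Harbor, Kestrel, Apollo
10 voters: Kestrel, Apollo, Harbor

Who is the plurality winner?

First-place vote totals:
  Apollo: 0
  Kestrel: 11
  Harbor: 12
Harbor has the most first-place votes.

Harbor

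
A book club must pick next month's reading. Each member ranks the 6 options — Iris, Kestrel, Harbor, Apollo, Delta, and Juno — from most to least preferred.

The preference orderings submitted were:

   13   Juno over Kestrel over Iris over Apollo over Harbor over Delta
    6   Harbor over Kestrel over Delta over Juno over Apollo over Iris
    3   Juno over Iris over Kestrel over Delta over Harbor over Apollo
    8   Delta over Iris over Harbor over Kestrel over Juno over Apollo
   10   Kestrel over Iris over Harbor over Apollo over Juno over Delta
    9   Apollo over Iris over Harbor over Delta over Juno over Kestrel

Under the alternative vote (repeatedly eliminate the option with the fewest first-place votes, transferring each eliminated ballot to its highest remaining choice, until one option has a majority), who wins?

Round 1: Juno 16, Kestrel 10, Apollo 9, Delta 8, Harbor 6, Iris 0. Iris has the fewest and is eliminated.
Round 2: Juno 16, Kestrel 10, Apollo 9, Delta 8, Harbor 6. Harbor has the fewest and is eliminated.
Round 3: Kestrel 16, Juno 16, Apollo 9, Delta 8. Delta has the fewest and is eliminated.
Round 4: Kestrel 24, Juno 16, Apollo 9. Apollo has the fewest and is eliminated.
Round 5: Juno 25, Kestrel 24. Juno has a majority.

Juno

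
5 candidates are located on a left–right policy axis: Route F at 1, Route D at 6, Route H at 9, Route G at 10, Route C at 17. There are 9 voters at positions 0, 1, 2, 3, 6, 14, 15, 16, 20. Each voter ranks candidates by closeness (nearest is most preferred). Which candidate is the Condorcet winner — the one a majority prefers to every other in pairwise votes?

With single-peaked preferences on a line, the Condorcet winner is the candidate closest to the median voter.
The median voter (position 6) is closest to Route D at 6.
Check: Route D vs Route C — voters closer to Route D: 5 of 9.

Route D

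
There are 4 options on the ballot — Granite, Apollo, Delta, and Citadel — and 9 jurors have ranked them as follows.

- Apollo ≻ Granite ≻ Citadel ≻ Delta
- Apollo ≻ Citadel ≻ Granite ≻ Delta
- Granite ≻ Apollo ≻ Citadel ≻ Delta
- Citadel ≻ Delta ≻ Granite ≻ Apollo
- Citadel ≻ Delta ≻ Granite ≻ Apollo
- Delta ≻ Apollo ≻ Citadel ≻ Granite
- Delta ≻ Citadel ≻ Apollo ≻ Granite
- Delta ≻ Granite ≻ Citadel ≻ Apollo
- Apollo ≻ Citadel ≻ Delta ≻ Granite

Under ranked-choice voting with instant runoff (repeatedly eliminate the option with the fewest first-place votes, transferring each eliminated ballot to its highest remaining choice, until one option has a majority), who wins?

Delta

Round 1: Apollo 3, Delta 3, Citadel 2, Granite 1. Granite has the fewest and is eliminated.
Round 2: Apollo 4, Delta 3, Citadel 2. Citadel has the fewest and is eliminated.
Round 3: Delta 5, Apollo 4. Delta has a majority.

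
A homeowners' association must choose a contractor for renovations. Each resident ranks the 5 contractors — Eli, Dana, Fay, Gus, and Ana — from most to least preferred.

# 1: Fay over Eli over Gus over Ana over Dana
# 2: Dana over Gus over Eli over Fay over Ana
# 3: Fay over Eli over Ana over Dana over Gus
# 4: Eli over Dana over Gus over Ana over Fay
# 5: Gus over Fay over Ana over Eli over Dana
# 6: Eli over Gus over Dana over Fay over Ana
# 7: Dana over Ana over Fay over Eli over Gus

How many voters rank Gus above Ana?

5

Ballots ranking Gus above Ana: 5.
Ballots ranking Ana above Gus: 2.
So 5 of 7 voters prefer Gus to Ana.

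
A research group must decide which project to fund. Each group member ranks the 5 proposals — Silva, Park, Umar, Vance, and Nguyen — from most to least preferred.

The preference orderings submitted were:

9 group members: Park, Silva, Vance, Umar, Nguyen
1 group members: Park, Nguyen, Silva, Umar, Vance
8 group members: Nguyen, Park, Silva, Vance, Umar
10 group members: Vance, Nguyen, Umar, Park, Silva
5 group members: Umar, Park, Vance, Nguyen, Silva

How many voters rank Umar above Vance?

6

Ballots ranking Umar above Vance: 1+5 = 6.
Ballots ranking Vance above Umar: 9+8+10 = 27.
So 6 of 33 voters prefer Umar to Vance.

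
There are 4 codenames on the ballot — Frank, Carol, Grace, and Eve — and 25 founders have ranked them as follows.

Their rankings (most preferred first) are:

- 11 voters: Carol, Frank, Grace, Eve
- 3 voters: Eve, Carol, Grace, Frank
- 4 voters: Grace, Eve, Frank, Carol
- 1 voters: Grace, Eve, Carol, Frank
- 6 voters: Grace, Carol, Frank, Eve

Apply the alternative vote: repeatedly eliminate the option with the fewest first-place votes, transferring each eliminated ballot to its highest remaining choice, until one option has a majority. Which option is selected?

Round 1: Carol 11, Grace 11, Eve 3, Frank 0. Frank has the fewest and is eliminated.
Round 2: Carol 11, Grace 11, Eve 3. Eve has the fewest and is eliminated.
Round 3: Carol 14, Grace 11. Carol has a majority.

Carol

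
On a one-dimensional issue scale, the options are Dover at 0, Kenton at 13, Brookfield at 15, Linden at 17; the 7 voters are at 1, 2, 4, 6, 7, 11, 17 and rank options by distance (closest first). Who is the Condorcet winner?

With single-peaked preferences on a line, the Condorcet winner is the candidate closest to the median voter.
The median voter (position 6) is closest to Dover at 0.
Check: Dover vs Brookfield — voters closer to Dover: 5 of 7.

Dover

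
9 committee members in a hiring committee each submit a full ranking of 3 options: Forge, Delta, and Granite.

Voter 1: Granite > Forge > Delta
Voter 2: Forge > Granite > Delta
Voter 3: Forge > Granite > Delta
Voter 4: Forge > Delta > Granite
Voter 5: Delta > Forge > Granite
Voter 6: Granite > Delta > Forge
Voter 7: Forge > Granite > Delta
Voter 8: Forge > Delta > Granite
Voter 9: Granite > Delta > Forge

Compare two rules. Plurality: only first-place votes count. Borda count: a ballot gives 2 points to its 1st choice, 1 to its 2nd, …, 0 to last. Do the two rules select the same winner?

Yes

Plurality first-place counts: Forge 5, Delta 1, Granite 3 → Forge.
Borda totals: Forge 12, Delta 6, Granite 9 → Forge.
The two rules agree on Forge.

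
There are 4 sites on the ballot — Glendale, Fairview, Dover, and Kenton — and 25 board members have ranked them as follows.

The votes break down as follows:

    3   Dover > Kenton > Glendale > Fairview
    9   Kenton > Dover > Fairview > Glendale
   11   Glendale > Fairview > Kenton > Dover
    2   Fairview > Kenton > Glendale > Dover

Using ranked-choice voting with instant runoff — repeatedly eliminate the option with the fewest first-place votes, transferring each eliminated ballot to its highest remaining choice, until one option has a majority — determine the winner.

Kenton

Round 1: Glendale 11, Kenton 9, Dover 3, Fairview 2. Fairview has the fewest and is eliminated.
Round 2: Glendale 11, Kenton 11, Dover 3. Dover has the fewest and is eliminated.
Round 3: Kenton 14, Glendale 11. Kenton has a majority.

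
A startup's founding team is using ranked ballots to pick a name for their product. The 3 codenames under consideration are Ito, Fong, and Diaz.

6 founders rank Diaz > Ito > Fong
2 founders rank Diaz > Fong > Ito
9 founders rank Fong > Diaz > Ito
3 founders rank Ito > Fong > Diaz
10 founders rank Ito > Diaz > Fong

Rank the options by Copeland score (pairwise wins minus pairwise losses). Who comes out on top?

Pairwise results:
  Ito vs Fong: Ito wins 19–11.
  Ito vs Diaz: Diaz wins 17–13.
  Fong vs Diaz: Diaz wins 18–12.
Copeland scores (wins − losses):
  Ito: 1 − 1 = 0
  Fong: 0 − 2 = -2
  Diaz: 2 − 0 = 2
Diaz has the best Copeland score.

Diaz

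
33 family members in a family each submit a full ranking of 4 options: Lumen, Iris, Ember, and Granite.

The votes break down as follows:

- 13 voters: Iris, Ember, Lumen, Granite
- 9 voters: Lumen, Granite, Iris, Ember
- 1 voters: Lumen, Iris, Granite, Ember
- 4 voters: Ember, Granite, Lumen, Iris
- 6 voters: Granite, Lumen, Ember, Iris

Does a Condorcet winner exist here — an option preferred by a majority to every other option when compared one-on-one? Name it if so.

No Condorcet winner

Head-to-head results (33 voters total):
Lumen vs Iris: Lumen wins 20–13.
Lumen vs Ember: Ember wins 17–16.
Lumen vs Granite: Lumen wins 23–10.
Iris vs Ember: Iris wins 23–10.
Iris vs Granite: Granite wins 19–14.
Ember vs Granite: Ember wins 17–16.
No candidate beats all others: Lumen beats Iris beats Ember beats Lumen, a majority cycle.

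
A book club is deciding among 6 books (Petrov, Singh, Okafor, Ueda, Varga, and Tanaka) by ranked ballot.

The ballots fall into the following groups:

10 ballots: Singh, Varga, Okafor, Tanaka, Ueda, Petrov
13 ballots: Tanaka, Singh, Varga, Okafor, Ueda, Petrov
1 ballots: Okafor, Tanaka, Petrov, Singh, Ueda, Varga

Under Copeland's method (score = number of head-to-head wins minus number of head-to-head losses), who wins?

Tanaka

Pairwise results:
  Petrov vs Singh: Singh wins 23–1.
  Petrov vs Okafor: Okafor wins 24–0.
  Petrov vs Ueda: Ueda wins 23–1.
  Petrov vs Varga: Varga wins 23–1.
  Petrov vs Tanaka: Tanaka wins 24–0.
  Singh vs Okafor: Singh wins 23–1.
  Singh vs Ueda: Singh wins 24–0.
  Singh vs Varga: Singh wins 24–0.
  Singh vs Tanaka: Tanaka wins 14–10.
  Okafor vs Ueda: Okafor wins 24–0.
  Okafor vs Varga: Varga wins 23–1.
  Okafor vs Tanaka: Tanaka wins 13–11.
  Ueda vs Varga: Varga wins 23–1.
  Ueda vs Tanaka: Tanaka wins 24–0.
  Varga vs Tanaka: Tanaka wins 14–10.
Copeland scores (wins − losses):
  Petrov: 0 − 5 = -5
  Singh: 4 − 1 = 3
  Okafor: 2 − 3 = -1
  Ueda: 1 − 4 = -3
  Varga: 3 − 2 = 1
  Tanaka: 5 − 0 = 5
Tanaka has the best Copeland score.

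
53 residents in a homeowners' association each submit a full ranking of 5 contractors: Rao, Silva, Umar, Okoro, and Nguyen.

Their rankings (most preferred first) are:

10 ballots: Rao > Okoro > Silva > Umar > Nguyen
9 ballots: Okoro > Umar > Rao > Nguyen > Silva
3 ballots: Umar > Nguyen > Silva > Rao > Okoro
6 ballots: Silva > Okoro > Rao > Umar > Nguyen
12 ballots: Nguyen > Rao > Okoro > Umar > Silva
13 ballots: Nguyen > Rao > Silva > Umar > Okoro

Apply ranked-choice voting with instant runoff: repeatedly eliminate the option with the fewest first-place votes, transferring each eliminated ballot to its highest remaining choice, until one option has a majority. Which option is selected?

Nguyen

Round 1: Nguyen 25, Rao 10, Okoro 9, Silva 6, Umar 3. Umar has the fewest and is eliminated.
Round 2: Nguyen 28, Rao 10, Okoro 9, Silva 6. Nguyen has a majority.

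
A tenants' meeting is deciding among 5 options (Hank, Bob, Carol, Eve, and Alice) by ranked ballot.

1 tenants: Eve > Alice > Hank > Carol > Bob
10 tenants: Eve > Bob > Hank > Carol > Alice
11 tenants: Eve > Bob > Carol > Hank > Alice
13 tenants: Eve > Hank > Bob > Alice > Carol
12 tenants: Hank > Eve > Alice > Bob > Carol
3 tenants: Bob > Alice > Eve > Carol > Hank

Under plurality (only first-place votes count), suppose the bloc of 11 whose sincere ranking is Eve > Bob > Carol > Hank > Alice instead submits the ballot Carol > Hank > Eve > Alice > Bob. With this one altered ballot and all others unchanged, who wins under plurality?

First-place totals with the altered ballot: Hank 12, Bob 3, Carol 11, Eve 24, Alice 0.
The winner is unchanged: still Eve.

Eve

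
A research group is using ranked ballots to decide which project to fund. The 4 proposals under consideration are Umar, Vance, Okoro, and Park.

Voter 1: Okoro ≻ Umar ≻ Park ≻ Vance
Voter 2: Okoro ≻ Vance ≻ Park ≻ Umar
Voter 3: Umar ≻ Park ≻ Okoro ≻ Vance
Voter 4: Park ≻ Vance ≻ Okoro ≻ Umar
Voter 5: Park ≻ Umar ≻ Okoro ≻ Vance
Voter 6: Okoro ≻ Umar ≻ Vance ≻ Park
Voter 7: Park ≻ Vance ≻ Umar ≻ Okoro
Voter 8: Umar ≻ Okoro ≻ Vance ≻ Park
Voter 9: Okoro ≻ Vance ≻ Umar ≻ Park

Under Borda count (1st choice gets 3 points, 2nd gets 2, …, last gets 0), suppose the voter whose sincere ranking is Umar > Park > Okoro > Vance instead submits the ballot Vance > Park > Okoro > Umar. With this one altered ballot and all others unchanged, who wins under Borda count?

Okoro

Borda totals with the altered ballot: Umar 11, Vance 13, Okoro 17, Park 13.
The winner is unchanged: still Okoro.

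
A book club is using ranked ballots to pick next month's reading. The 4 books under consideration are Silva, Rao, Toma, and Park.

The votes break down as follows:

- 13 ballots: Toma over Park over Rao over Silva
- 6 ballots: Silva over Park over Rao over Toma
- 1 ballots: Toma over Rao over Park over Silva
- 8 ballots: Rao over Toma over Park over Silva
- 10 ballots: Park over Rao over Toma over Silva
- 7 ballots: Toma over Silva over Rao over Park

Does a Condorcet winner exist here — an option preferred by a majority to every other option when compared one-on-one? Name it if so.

No Condorcet winner

Head-to-head results (45 voters total):
Silva vs Rao: Rao wins 32–13.
Silva vs Toma: Toma wins 39–6.
Silva vs Park: Park wins 32–13.
Rao vs Toma: Rao wins 24–21.
Rao vs Park: Park wins 29–16.
Toma vs Park: Toma wins 29–16.
No candidate beats all others: Rao beats Toma beats Park beats Rao, a majority cycle.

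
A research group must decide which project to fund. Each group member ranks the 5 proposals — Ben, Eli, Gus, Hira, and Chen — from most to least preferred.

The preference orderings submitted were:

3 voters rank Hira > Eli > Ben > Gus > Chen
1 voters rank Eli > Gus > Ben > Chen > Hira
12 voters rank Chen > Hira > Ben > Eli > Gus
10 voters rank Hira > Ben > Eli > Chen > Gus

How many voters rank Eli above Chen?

Ballots ranking Eli above Chen: 3+1+10 = 14.
Ballots ranking Chen above Eli: 12.
So 14 of 26 voters prefer Eli to Chen.

14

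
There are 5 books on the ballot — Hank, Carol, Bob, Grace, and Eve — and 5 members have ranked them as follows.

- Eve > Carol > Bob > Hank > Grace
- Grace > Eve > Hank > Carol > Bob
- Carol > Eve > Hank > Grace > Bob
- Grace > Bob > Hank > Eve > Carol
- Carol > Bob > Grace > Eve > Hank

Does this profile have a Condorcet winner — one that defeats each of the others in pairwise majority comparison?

Head-to-head results (5 voters total):
Hank vs Carol: Carol wins 3–2.
Hank vs Bob: Bob wins 3–2.
Hank vs Grace: Grace wins 3–2.
Hank vs Eve: Eve wins 4–1.
Carol vs Bob: Carol wins 4–1.
Carol vs Grace: Carol wins 3–2.
Carol vs Eve: Eve wins 3–2.
Bob vs Grace: Grace wins 3–2.
Bob vs Eve: Eve wins 3–2.
Grace vs Eve: Grace wins 3–2.
No candidate beats all others: Carol beats Grace beats Eve beats Carol, a majority cycle.

No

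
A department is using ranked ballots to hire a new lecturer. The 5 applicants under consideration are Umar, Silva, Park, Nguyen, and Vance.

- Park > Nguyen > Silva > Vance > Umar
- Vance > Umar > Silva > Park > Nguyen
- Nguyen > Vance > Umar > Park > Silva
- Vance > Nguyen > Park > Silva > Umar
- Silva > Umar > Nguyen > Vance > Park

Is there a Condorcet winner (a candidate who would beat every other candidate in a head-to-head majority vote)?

Yes

Head-to-head results (5 voters total):
Umar vs Silva: Silva wins 3–2.
Umar vs Park: Umar wins 3–2.
Umar vs Nguyen: Nguyen wins 3–2.
Umar vs Vance: Vance wins 4–1.
Silva vs Park: Park wins 3–2.
Silva vs Nguyen: Nguyen wins 3–2.
Silva vs Vance: Vance wins 3–2.
Park vs Nguyen: Nguyen wins 3–2.
Park vs Vance: Vance wins 4–1.
Nguyen vs Vance: Nguyen wins 3–2.
Nguyen beats each rival — Umar (3–2), Silva (3–2), Park (3–2), Vance (3–2) — so Nguyen is the Condorcet winner.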